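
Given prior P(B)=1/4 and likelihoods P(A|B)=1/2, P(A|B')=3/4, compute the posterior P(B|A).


P(A) = P(A|B)P(B) + P(A|B')P(B') = 1/2*1/4 + 3/4*3/4 = 11/16
P(B|A) = P(A|B)P(B)/P(A) = (1/8)/(11/16) = 2/11

2/11


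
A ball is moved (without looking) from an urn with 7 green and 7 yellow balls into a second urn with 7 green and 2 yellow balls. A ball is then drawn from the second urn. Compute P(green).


P(transfer green) = 7/14 = 1/2; P(transfer yellow) = 1/2
If green transferred: Urn II has 8 green of 10, so P(green|green moved) = 4/5
If yellow transferred: Urn II has 7 green of 10, so P(green|yellow moved) = 7/10
By total probability: P(green) = 1/2*4/5 + 1/2*7/10 = 3/4

3/4


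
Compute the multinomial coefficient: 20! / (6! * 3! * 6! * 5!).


20! = 2432902008176640000
Denominator: 6!=720 * 3!=6 * 6!=720 * 5!=120
Coefficient = 2432902008176640000 / 373248000 = 6518191680

6518191680


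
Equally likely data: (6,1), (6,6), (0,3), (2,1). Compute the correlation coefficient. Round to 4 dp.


Cov(X,Y) = 1.3750, Var(X) = 6.7500, Var(Y) = 4.1875
rho = Cov/(sqrt(VarX)*sqrt(VarY)) = 0.2586

0.2586


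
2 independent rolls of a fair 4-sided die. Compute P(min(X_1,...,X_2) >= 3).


P(min >= 3) = P(all X_i >= 3) = (P(X_1 >= 3))^2
= (2/4)^2 = (1/2)^2 = 1/4

1/4


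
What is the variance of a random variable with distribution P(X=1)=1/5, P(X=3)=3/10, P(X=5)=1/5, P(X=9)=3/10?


E[X] = 24/5, E[X^2] = 161/5
Var(X) = E[X^2] - (E[X])^2 = 161/5 - (24/5)^2 = 229/25

229/25


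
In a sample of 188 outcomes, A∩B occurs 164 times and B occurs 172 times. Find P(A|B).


P(A|B) = P(A∩B)/P(B) = (164/188)/(172/188) = 164/172 = 41/43

41/43


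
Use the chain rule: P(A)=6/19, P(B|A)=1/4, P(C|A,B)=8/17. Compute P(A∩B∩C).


P(A∩B∩C) = P(A) * P(B|A) * P(C|A∩B)
= 6/19 * 1/4 * 8/17
= 3/38 * 8/17 = 12/323

12/323


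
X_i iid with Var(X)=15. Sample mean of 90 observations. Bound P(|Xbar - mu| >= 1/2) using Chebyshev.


Var(Xbar) = Var(X)/n = 15/90
Chebyshev: P(|Xbar-mu| >= 1/2) <= Var(Xbar)/(1/2)^2 = (1/6)/(1/4) = 2/3

2/3


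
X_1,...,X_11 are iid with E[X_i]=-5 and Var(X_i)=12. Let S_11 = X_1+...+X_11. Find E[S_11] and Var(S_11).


E[S_n] = n*mu = 11*-5 = -55
Var(S_n) = n*sigma^2 = 11*12 = 132

E[S_11]=-55, Var(S_11)=132


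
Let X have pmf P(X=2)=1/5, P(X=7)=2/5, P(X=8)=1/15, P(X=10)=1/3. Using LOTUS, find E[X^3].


E[X^3] = sum(g(x)*P(x))
= 8*1/5 + 343*2/5 + 512*1/15 + 1000*1/3
= 7594/15

7594/15


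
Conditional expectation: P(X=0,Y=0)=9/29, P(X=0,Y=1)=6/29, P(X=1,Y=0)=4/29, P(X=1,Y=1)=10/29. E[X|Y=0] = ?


P(Y=0) = 13/29
E[X|Y=0] = (0*9 + 1*4)/13 = 4/13

4/13


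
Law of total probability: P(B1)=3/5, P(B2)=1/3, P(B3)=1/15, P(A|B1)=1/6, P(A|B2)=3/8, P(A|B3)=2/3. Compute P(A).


P(A) = P(A|B1)P(B1) + P(A|B2)P(B2) + P(A|B3)P(B3)
= 1/6*3/5 + 3/8*1/3 + 2/3*1/15
= 1/10 + 1/8 + 2/45 = 97/360

97/360


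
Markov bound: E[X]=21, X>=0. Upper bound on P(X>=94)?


Markov: P(X >= a) <= E[X]/a
P(X >= 94) <= 21/94

21/94


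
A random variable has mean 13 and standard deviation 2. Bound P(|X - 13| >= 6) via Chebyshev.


k = 6/2 = 3
Chebyshev: P(|X-mu| >= k*sigma) <= 1/k^2 = 1/3^2 = 1/9

1/9


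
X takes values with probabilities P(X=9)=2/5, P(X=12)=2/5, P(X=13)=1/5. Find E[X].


E[X] = sum(x * P(x))
= 9*2/5 + 12*2/5 + 13*1/5
= 11

11


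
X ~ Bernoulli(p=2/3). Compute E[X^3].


For Bernoulli: X in {0,1}
E[X^3] = 0^3*(1-2/3) + 1^3*2/3 = 2/3

2/3


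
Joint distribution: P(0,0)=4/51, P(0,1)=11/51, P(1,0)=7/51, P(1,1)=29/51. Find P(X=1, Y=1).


Read from table: P(X=1, Y=1) = 29/51

29/51


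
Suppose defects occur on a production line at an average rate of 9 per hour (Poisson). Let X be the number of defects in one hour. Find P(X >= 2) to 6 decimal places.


P(X>=2) = 1 - P(X<=1) = 1 - (e^(-9)*9^0/0! + e^(-9)*9^1/1!)
≈ 1 - (0.0001234098 + 0.0011106882)
= 1 - 0.0012340980 = 0.9987659020
≈ 0.998766

0.998766


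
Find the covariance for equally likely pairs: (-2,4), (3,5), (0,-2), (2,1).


E[X]=3/4, E[Y]=2, E[XY]=9/4
Cov(X,Y) = E[XY] - E[X]E[Y] = 9/4 - 3/4*2 = 3/4

3/4


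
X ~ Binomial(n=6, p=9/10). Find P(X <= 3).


P(X<=3) = P(X=0) + P(X=1) + P(X=2) + P(X=3)
= 1/1000000 + 27/500000 + 243/200000 + 729/50000
= 317/20000

317/20000


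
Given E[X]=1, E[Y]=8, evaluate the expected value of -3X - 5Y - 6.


E[-3X - 5Y - 6] = -3*E[X] - 5*E[Y] - 6
= (-3)*(1) + (-5)*(8) + (-6)
= -3 - 40 - 6 = -49

-49


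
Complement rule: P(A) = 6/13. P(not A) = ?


P(A') = 1 - P(A) = 1 - 6/13 = 7/13

7/13


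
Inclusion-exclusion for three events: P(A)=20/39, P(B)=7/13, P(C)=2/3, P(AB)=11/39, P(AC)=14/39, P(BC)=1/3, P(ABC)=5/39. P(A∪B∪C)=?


P(A∪B∪C) = P(A)+P(B)+P(C) - P(AB)-P(AC)-P(BC) + P(ABC)
= 20/39+7/13+2/3 - 11/39-14/39-1/3 + 5/39
= 34/39

34/39


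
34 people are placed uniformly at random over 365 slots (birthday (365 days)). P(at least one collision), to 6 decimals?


P(all different) = prod((365-i)/365 for i=0..33) = 0.204683
P(at least one match) = 1 - 0.204683 = 0.795317

0.795317


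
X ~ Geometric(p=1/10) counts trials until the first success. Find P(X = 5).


P(X=5) = (1-p)^4 * p = (9/10)^4 * 1/10
= 6561/10000 * 1/10 = 6561/100000

6561/100000


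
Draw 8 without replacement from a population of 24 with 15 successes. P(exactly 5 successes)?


P(X=5) = C(15,5)*C(9,3) / C(24,8)
= 3003*84 / 735471
= 252252/735471 = 2548/7429

2548/7429


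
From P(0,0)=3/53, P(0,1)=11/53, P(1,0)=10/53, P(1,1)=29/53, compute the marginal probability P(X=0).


P(X=0) = P(0,0)+P(0,1) = 3/53 + 11/53 = 14/53

14/53


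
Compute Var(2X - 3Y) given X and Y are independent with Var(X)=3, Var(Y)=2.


Independence => Cov(X,Y)=0
Var(2X - 3Y) = 2^2*Var(X) + (-3)^2*Var(Y)
= 4*3 + 9*2 = 30

30


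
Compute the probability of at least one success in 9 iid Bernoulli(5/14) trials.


P(at least one) = 1 - P(none)
P(none) = (1 - 5/14)^9 = (9/14)^9 = 387420489/20661046784
P(at least one) = 1 - 387420489/20661046784 = 20273626295/20661046784

20273626295/20661046784


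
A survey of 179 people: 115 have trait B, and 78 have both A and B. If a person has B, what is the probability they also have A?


P(A|B) = P(A∩B)/P(B) = (78/179)/(115/179) = 78/115

78/115


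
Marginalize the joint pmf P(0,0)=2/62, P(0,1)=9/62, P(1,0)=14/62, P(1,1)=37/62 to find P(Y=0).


P(Y=0) = P(0,0)+P(1,0) = 2/62 + 14/62 = 16/62 = 8/31

8/31


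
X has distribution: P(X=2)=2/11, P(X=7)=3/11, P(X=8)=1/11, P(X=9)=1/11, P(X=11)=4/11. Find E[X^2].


E[X^2] = sum(g(x)*P(x))
= 4*2/11 + 49*3/11 + 64*1/11 + 81*1/11 + 121*4/11
= 784/11

784/11


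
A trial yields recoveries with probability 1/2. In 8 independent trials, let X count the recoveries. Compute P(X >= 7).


P(X>=7) = P(X=7) + P(X=8)
= 1/32 + 1/256
= 9/256

9/256


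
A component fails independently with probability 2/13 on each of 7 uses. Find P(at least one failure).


P(at least one) = 1 - P(none)
P(none) = (1 - 2/13)^7 = (11/13)^7 = 19487171/62748517
P(at least one) = 1 - 19487171/62748517 = 43261346/62748517

43261346/62748517


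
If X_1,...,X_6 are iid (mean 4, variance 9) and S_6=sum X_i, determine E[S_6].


E[S_n] = n*E[X_1] = 6*4 = 24

24


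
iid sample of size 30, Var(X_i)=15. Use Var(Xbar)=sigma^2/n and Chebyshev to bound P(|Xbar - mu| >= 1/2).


Var(Xbar) = Var(X)/n = 15/30
Chebyshev: P(|Xbar-mu| >= 1/2) <= Var(Xbar)/(1/2)^2 = (1/2)/(1/4) = 2
Bound exceeds 1, so trivial bound: 1

1


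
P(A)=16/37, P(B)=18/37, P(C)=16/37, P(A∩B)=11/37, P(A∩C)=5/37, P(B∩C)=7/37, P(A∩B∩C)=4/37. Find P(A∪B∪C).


P(A∪B∪C) = P(A)+P(B)+P(C) - P(AB)-P(AC)-P(BC) + P(ABC)
= 16/37+18/37+16/37 - 11/37-5/37-7/37 + 4/37
= 31/37

31/37


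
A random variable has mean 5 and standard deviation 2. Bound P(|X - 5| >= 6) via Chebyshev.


k = 6/2 = 3
Chebyshev: P(|X-mu| >= k*sigma) <= 1/k^2 = 1/3^2 = 1/9

1/9


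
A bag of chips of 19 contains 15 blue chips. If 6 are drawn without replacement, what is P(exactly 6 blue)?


P(X=6) = C(15,6)*C(4,0) / C(19,6)
= 5005*1 / 27132
= 5005/27132 = 715/3876

715/3876


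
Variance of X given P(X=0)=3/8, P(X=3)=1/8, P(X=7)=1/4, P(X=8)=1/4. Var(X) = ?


E[X] = 33/8, E[X^2] = 235/8
Var(X) = E[X^2] - (E[X])^2 = 235/8 - (33/8)^2 = 791/64

791/64


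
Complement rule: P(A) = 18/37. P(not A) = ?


P(A') = 1 - P(A) = 1 - 18/37 = 19/37

19/37


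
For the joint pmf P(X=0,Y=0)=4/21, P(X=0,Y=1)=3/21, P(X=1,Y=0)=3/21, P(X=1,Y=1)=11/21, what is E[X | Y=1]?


P(Y=1) = 14/21
E[X|Y=1] = (0*3 + 1*11)/14 = 11/14

11/14


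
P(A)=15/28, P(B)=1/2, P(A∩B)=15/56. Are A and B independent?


P(A)*P(B) = 15/28*1/2 = 15/56
P(A∩B) = 15/56, which equals P(A)P(B), so independent

Yes, A and B are independent


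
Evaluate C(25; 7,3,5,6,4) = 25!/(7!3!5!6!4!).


25! = 15511210043330985984000000
Denominator: 7!=5040 * 3!=6 * 5!=120 * 6!=720 * 4!=24
Coefficient = 15511210043330985984000000 / 62705664000 = 247365374256000

247365374256000


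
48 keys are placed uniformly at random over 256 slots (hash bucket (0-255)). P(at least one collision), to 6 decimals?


P(all different) = prod((256-i)/256 for i=0..47) = 0.009029
P(at least one match) = 1 - 0.009029 = 0.990971

0.990971


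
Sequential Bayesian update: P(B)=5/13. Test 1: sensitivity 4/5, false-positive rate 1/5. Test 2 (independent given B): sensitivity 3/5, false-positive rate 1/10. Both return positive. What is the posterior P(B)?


After test 1: P(+) = 4/5*5/13 + 1/5*8/13 = 28/65
P(B|+) = (4/13)/(28/65) = 5/7
After test 2 (use post1 as new prior): P(+) = 3/5*5/7 + 1/10*2/7 = 16/35
P(B|+,+) = (3/7)/(16/35) = 15/16

15/16


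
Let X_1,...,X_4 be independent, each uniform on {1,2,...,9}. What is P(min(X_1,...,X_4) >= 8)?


P(min >= 8) = P(all X_i >= 8) = (P(X_1 >= 8))^4
= (2/9)^4 = 16/6561

16/6561


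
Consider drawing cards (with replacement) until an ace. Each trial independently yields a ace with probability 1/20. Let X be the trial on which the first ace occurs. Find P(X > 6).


P(X > 6) = P(first 6 trials all fail) = (1-p)^6 = (19/20)^6 = 47045881/64000000

47045881/64000000


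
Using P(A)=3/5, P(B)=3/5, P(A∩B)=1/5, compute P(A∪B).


P(A∪B) = P(A) + P(B) - P(A∩B)
= 3/5 + 3/5 - 1/5 = 1

1


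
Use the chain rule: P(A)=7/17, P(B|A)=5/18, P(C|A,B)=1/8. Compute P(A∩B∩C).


P(A∩B∩C) = P(A) * P(B|A) * P(C|A∩B)
= 7/17 * 5/18 * 1/8
= 35/306 * 1/8 = 35/2448

35/2448


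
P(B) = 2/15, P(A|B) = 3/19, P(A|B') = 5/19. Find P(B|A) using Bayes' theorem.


P(A) = P(A|B)P(B) + P(A|B')P(B') = 3/19*2/15 + 5/19*13/15 = 71/285
P(B|A) = P(A|B)P(B)/P(A) = (2/95)/(71/285) = 6/71

6/71


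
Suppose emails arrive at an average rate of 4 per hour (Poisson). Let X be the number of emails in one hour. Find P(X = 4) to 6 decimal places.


P(X=4) = e^(-4) * 4^4 / 4!
≈ 0.01831563889 * 256 / 24
≈ 0.195367

0.195367


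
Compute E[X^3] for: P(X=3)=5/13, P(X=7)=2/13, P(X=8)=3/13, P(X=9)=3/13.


E[X^3] = sum(x^3 * P(x))
= 27*5/13 + 343*2/13 + 512*3/13 + 729*3/13
= 4544/13

4544/13


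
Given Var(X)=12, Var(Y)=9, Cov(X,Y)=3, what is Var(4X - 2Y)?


Var(4X - 2Y) = 4^2*Var(X) + (-2)^2*Var(Y) + 2*4*(-2)*Cov(X,Y)
= 16*12 + 4*9 - 16*3
= 192 + 36 - 48 = 180

180


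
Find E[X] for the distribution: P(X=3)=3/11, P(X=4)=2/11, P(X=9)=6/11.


E[X] = sum(x * P(x))
= 3*3/11 + 4*2/11 + 9*6/11
= 71/11

71/11


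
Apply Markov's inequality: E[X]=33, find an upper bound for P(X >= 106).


Markov: P(X >= a) <= E[X]/a
P(X >= 106) <= 33/106

33/106


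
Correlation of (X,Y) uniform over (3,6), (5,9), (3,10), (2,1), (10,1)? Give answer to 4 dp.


Cov(X,Y) = -3.8400, Var(X) = 8.2400, Var(Y) = 14.6400
rho = Cov/(sqrt(VarX)*sqrt(VarY)) = -0.3496

-0.3496


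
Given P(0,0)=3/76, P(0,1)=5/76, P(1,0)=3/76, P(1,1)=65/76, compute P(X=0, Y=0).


Read from table: P(X=0, Y=0) = 3/76

3/76


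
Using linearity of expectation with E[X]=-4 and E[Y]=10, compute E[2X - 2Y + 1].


E[2X - 2Y + 1] = 2*E[X] - 2*E[Y] + 1
= (2)*(-4) + (-2)*(10) + (1)
= -8 - 20 + 1 = -27

-27


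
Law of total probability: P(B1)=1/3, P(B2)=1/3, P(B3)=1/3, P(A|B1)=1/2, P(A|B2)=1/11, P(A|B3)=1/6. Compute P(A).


P(A) = P(A|B1)P(B1) + P(A|B2)P(B2) + P(A|B3)P(B3)
= 1/2*1/3 + 1/11*1/3 + 1/6*1/3
= 1/6 + 1/33 + 1/18 = 25/99

25/99


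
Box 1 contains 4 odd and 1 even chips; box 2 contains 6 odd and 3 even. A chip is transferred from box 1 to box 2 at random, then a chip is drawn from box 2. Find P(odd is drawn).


P(transfer odd) = 4/5; P(transfer even) = 1/5
If odd transferred: Urn II has 7 odd of 10, so P(odd|odd moved) = 7/10
If even transferred: Urn II has 6 odd of 10, so P(odd|even moved) = 3/5
By total probability: P(odd) = 4/5*7/10 + 1/5*3/5 = 17/25

17/25


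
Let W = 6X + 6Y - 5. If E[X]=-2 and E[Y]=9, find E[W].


E[6X + 6Y - 5] = 6*E[X] + 6*E[Y] - 5
= (6)*(-2) + (6)*(9) + (-5)
= -12 + 54 - 5 = 37

37


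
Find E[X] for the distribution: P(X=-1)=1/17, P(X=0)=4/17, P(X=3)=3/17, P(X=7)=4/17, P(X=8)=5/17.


E[X] = sum(x * P(x))
= -1*1/17 + 0*4/17 + 3*3/17 + 7*4/17 + 8*5/17
= 76/17

76/17


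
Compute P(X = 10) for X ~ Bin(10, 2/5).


P(X=10) = C(10,10) * p^10 * (1-p)^0
= 1 * 1024/9765625 * 1
= 1024/9765625

1024/9765625


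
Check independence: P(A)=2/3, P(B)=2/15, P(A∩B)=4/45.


P(A)*P(B) = 2/3*2/15 = 4/45
P(A∩B) = 4/45, which equals P(A)P(B), so independent

Yes, A and B are independent


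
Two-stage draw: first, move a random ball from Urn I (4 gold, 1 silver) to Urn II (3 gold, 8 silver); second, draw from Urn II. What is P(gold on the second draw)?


P(transfer gold) = 4/5; P(transfer silver) = 1/5
If gold transferred: Urn II has 4 gold of 12, so P(gold|gold moved) = 1/3
If silver transferred: Urn II has 3 gold of 12, so P(gold|silver moved) = 1/4
By total probability: P(gold) = 4/5*1/3 + 1/5*1/4 = 19/60

19/60


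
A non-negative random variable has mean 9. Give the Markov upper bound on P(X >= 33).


Markov: P(X >= a) <= E[X]/a
P(X >= 33) <= 9/33 = 3/11

3/11


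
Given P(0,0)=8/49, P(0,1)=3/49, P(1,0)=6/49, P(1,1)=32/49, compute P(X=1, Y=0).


Read from table: P(X=1, Y=0) = 6/49

6/49


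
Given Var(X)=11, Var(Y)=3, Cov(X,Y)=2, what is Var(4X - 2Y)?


Var(4X - 2Y) = 4^2*Var(X) + (-2)^2*Var(Y) + 2*4*(-2)*Cov(X,Y)
= 16*11 + 4*3 - 16*2
= 176 + 12 - 32 = 156

156


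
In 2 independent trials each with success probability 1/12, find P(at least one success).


P(at least one) = 1 - P(none)
P(none) = (1 - 1/12)^2 = (11/12)^2 = 121/144
P(at least one) = 1 - 121/144 = 23/144

23/144


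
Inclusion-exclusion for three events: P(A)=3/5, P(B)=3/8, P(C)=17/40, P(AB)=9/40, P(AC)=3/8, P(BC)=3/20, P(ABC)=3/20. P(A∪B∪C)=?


P(A∪B∪C) = P(A)+P(B)+P(C) - P(AB)-P(AC)-P(BC) + P(ABC)
= 3/5+3/8+17/40 - 9/40-3/8-3/20 + 3/20
= 4/5

4/5


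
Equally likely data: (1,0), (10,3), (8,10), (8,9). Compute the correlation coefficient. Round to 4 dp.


Cov(X,Y) = 8.3750, Var(X) = 11.6875, Var(Y) = 17.2500
rho = Cov/(sqrt(VarX)*sqrt(VarY)) = 0.5898

0.5898


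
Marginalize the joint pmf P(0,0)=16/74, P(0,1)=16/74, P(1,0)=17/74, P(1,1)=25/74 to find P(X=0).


P(X=0) = P(0,0)+P(0,1) = 16/74 + 16/74 = 32/74 = 16/37

16/37


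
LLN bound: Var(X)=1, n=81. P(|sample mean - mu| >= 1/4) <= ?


Var(Xbar) = Var(X)/n = 1/81
Chebyshev: P(|Xbar-mu| >= 1/4) <= Var(Xbar)/(1/4)^2 = (1/81)/(1/16) = 16/81

16/81


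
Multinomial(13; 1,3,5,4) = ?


13! = 6227020800
Denominator: 1!=1 * 3!=6 * 5!=120 * 4!=24
Coefficient = 6227020800 / 17280 = 360360

360360


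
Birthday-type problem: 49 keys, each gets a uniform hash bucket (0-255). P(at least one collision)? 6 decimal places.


P(all different) = prod((256-i)/256 for i=0..48) = 0.007336
P(at least one match) = 1 - 0.007336 = 0.992664

0.992664


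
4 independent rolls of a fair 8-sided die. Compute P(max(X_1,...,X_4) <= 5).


P(max <= 5) = P(all X_i <= 5) = (P(X_1 <= 5))^4
= (5/8)^4 = 625/4096

625/4096


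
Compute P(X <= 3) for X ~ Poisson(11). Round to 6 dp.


P(X<=3) = e^(-11)*11^0/0! + e^(-11)*11^1/1! + e^(-11)*11^2/2! + e^(-11)*11^3/3!
≈ 0.0000167017 + 0.0001837187 + 0.0010104529 + 0.0037049940
= 0.0049158673
≈ 0.004916

0.004916


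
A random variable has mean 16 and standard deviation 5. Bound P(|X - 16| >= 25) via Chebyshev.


k = 25/5 = 5
Chebyshev: P(|X-mu| >= k*sigma) <= 1/k^2 = 1/5^2 = 1/25

1/25


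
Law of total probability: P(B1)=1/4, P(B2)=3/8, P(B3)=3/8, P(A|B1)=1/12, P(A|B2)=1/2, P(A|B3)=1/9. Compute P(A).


P(A) = P(A|B1)P(B1) + P(A|B2)P(B2) + P(A|B3)P(B3)
= 1/12*1/4 + 1/2*3/8 + 1/9*3/8
= 1/48 + 3/16 + 1/24 = 1/4

1/4


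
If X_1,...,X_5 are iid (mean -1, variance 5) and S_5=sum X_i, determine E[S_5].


E[S_n] = n*E[X_1] = 5*-1 = -5

-5


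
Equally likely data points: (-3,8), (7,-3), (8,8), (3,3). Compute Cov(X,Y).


E[X]=15/4, E[Y]=4, E[XY]=7
Cov(X,Y) = E[XY] - E[X]E[Y] = 7 - 15/4*4 = -8

-8


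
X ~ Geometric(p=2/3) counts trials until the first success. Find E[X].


For geometric (trials until first success), E[X] = 1/p = 1/(2/3) = 3/2

3/2


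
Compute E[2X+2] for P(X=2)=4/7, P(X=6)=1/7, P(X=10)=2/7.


E[2X+2] = sum(g(x)*P(x))
= 6*4/7 + 14*1/7 + 22*2/7
= 82/7

82/7


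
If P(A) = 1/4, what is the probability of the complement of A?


P(A') = 1 - P(A) = 1 - 1/4 = 3/4

3/4


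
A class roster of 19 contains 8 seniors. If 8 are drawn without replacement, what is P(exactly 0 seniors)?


P(X=0) = C(8,0)*C(11,8) / C(19,8)
= 1*165 / 75582
= 165/75582 = 55/25194

55/25194


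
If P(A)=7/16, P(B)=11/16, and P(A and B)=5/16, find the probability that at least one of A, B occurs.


P(A∪B) = P(A) + P(B) - P(A∩B)
= 7/16 + 11/16 - 5/16 = 13/16

13/16


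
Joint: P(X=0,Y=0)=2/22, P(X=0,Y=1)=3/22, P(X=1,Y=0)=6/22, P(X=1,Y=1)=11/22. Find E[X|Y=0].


P(Y=0) = 8/22
E[X|Y=0] = (0*2 + 1*6)/8 = 6/8 = 3/4

3/4


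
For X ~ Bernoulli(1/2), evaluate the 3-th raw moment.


For Bernoulli: X in {0,1}
E[X^3] = 0^3*(1-1/2) + 1^3*1/2 = 1/2

1/2


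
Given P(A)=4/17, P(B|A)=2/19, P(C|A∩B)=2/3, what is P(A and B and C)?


P(A∩B∩C) = P(A) * P(B|A) * P(C|A∩B)
= 4/17 * 2/19 * 2/3
= 8/323 * 2/3 = 16/969

16/969


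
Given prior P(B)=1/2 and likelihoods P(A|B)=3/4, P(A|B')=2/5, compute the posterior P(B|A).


P(A) = P(A|B)P(B) + P(A|B')P(B') = 3/4*1/2 + 2/5*1/2 = 23/40
P(B|A) = P(A|B)P(B)/P(A) = (3/8)/(23/40) = 15/23

15/23


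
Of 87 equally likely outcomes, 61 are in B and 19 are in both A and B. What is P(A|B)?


P(A|B) = P(A∩B)/P(B) = (19/87)/(61/87) = 19/61

19/61


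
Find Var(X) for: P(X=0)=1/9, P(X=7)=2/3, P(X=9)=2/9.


E[X] = 20/3, E[X^2] = 152/3
Var(X) = E[X^2] - (E[X])^2 = 152/3 - (20/3)^2 = 56/9

56/9


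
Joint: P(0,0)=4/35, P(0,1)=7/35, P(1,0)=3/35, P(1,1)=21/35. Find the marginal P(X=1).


P(X=1) = P(1,0)+P(1,1) = 3/35 + 21/35 = 24/35

24/35


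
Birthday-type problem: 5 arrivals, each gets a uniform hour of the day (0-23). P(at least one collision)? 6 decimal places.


P(all different) = prod((24-i)/24 for i=0..4) = 0.640553
P(at least one match) = 1 - 0.640553 = 0.359447

0.359447


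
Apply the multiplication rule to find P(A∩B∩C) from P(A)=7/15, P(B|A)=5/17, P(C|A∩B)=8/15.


P(A∩B∩C) = P(A) * P(B|A) * P(C|A∩B)
= 7/15 * 5/17 * 8/15
= 7/51 * 8/15 = 56/765

56/765


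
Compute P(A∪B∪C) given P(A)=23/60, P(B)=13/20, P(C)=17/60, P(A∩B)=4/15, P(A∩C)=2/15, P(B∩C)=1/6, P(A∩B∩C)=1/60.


P(A∪B∪C) = P(A)+P(B)+P(C) - P(AB)-P(AC)-P(BC) + P(ABC)
= 23/60+13/20+17/60 - 4/15-2/15-1/6 + 1/60
= 23/30

23/30


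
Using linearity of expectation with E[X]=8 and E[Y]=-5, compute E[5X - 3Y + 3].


E[5X - 3Y + 3] = 5*E[X] - 3*E[Y] + 3
= (5)*(8) + (-3)*(-5) + (3)
= 40 + 15 + 3 = 58

58


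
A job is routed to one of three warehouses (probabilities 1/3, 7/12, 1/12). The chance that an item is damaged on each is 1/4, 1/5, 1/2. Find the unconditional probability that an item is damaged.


P(A) = P(A|B1)P(B1) + P(A|B2)P(B2) + P(A|B3)P(B3)
= 1/4*1/3 + 1/5*7/12 + 1/2*1/12
= 1/12 + 7/60 + 1/24 = 29/120

29/120


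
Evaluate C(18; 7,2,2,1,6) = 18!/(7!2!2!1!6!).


18! = 6402373705728000
Denominator: 7!=5040 * 2!=2 * 2!=2 * 1!=1 * 6!=720
Coefficient = 6402373705728000 / 14515200 = 441080640

441080640


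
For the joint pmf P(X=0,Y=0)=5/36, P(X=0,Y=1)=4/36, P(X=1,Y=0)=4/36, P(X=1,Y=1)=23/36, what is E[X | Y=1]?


P(Y=1) = 27/36
E[X|Y=1] = (0*4 + 1*23)/27 = 23/27

23/27


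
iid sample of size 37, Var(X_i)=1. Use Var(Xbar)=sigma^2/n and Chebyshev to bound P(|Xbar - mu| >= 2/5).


Var(Xbar) = Var(X)/n = 1/37
Chebyshev: P(|Xbar-mu| >= 2/5) <= Var(Xbar)/(2/5)^2 = (1/37)/(4/25) = 25/148

25/148


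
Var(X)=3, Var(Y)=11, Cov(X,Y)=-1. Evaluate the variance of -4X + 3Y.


Var(-4X + 3Y) = (-4)^2*Var(X) + 3^2*Var(Y) + 2*(-4)*3*Cov(X,Y)
= 16*3 + 9*11 - 24*(-1)
= 48 + 99 + 24 = 171

171


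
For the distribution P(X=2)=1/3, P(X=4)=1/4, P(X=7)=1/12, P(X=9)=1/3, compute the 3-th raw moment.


E[X^3] = sum(x^3 * P(x))
= 8*1/3 + 64*1/4 + 343*1/12 + 729*1/3
= 1161/4

1161/4


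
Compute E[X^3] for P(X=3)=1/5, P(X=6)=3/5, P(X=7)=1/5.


E[X^3] = sum(g(x)*P(x))
= 27*1/5 + 216*3/5 + 343*1/5
= 1018/5

1018/5


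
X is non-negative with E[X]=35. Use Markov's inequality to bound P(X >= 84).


Markov: P(X >= a) <= E[X]/a
P(X >= 84) <= 35/84 = 5/12

5/12


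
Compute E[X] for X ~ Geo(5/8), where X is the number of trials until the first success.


For geometric (trials until first success), E[X] = 1/p = 1/(5/8) = 8/5

8/5


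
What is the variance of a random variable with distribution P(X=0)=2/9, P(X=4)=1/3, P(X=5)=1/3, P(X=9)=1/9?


E[X] = 4, E[X^2] = 68/3
Var(X) = E[X^2] - (E[X])^2 = 68/3 - (4)^2 = 20/3

20/3


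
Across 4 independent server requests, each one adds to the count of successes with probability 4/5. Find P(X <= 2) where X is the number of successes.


P(X<=2) = P(X=0) + P(X=1) + P(X=2)
= 1/625 + 16/625 + 96/625
= 113/625

113/625


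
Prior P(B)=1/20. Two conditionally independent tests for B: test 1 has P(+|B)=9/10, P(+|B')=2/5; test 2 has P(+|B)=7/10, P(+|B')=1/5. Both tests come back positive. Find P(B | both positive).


After test 1: P(+) = 9/10*1/20 + 2/5*19/20 = 17/40
P(B|+) = (9/200)/(17/40) = 9/85
After test 2 (use post1 as new prior): P(+) = 7/10*9/85 + 1/5*76/85 = 43/170
P(B|+,+) = (63/850)/(43/170) = 63/215

63/215


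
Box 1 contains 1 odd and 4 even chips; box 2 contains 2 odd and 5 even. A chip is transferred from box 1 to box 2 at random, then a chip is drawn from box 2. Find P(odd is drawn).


P(transfer odd) = 1/5; P(transfer even) = 4/5
If odd transferred: Urn II has 3 odd of 8, so P(odd|odd moved) = 3/8
If even transferred: Urn II has 2 odd of 8, so P(odd|even moved) = 1/4
By total probability: P(odd) = 1/5*3/8 + 4/5*1/4 = 11/40

11/40


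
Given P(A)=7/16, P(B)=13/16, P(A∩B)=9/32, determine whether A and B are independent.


P(A)*P(B) = 7/16*13/16 = 91/256
P(A∩B) = 9/32 != 91/256, so not independent

No, A and B are not independent


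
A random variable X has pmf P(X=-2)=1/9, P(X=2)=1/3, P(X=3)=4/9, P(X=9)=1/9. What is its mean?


E[X] = sum(x * P(x))
= -2*1/9 + 2*1/3 + 3*4/9 + 9*1/9
= 25/9

25/9


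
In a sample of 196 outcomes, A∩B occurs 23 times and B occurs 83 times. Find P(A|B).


P(A|B) = P(A∩B)/P(B) = (23/196)/(83/196) = 23/83

23/83


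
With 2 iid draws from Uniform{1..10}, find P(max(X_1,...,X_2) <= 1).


P(max <= 1) = P(all X_i <= 1) = (P(X_1 <= 1))^2
= (1/10)^2 = 1/100

1/100


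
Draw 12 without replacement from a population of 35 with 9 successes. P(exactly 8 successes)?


P(X=8) = C(9,8)*C(26,4) / C(35,12)
= 9*14950 / 834451800
= 134550/834451800 = 69/427924

69/427924


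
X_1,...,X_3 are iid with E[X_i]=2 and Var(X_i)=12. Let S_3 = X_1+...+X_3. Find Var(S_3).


By independence, Var(S_n) = n*Var(X_1) = 3*12 = 36

36


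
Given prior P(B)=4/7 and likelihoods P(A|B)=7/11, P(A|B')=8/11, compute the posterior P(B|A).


P(A) = P(A|B)P(B) + P(A|B')P(B') = 7/11*4/7 + 8/11*3/7 = 52/77
P(B|A) = P(A|B)P(B)/P(A) = (4/11)/(52/77) = 7/13

7/13


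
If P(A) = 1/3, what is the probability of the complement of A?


P(A') = 1 - P(A) = 1 - 1/3 = 2/3

2/3


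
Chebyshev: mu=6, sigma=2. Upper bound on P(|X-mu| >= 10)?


k = 10/2 = 5
Chebyshev: P(|X-mu| >= k*sigma) <= 1/k^2 = 1/5^2 = 1/25

1/25


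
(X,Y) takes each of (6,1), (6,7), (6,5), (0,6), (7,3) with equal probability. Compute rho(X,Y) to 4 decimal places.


Cov(X,Y) = -2.2000, Var(X) = 6.4000, Var(Y) = 4.6400
rho = Cov/(sqrt(VarX)*sqrt(VarY)) = -0.4037

-0.4037


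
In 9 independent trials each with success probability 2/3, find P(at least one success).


P(at least one) = 1 - P(none)
P(none) = (1 - 2/3)^9 = (1/3)^9 = 1/19683
P(at least one) = 1 - 1/19683 = 19682/19683

19682/19683


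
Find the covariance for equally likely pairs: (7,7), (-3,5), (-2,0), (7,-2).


E[X]=9/4, E[Y]=5/2, E[XY]=5
Cov(X,Y) = E[XY] - E[X]E[Y] = 5 - 9/4*5/2 = -5/8

-5/8


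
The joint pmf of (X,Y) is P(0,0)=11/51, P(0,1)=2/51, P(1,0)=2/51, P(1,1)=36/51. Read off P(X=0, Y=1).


Read from table: P(X=0, Y=1) = 2/51

2/51


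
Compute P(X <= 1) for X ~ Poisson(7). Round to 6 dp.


P(X<=1) = e^(-7)*7^0/0! + e^(-7)*7^1/1!
≈ 0.0009118820 + 0.0063831738
= 0.0072950558
≈ 0.007295

0.007295


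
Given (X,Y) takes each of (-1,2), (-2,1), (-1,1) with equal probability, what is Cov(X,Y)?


E[X]=-4/3, E[Y]=4/3, E[XY]=-5/3
Cov(X,Y) = E[XY] - E[X]E[Y] = -5/3 + 4/3*4/3 = 1/9

1/9


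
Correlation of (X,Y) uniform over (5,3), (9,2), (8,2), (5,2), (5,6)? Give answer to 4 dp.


Cov(X,Y) = -1.4000, Var(X) = 3.0400, Var(Y) = 2.4000
rho = Cov/(sqrt(VarX)*sqrt(VarY)) = -0.5183

-0.5183


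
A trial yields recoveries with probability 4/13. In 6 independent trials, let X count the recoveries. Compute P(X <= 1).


P(X<=1) = P(X=0) + P(X=1)
= 531441/4826809 + 1417176/4826809
= 1948617/4826809

1948617/4826809


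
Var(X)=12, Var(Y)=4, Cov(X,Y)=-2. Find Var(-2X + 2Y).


Var(-2X + 2Y) = (-2)^2*Var(X) + 2^2*Var(Y) + 2*(-2)*2*Cov(X,Y)
= 4*12 + 4*4 - 8*(-2)
= 48 + 16 + 16 = 80

80


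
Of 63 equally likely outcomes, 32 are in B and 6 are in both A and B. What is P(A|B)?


P(A|B) = P(A∩B)/P(B) = (6/63)/(32/63) = 6/32 = 3/16

3/16


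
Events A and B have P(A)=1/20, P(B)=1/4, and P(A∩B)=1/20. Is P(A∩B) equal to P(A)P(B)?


P(A)*P(B) = 1/20*1/4 = 1/80
P(A∩B) = 1/20 != 1/80, so not independent

No, A and B are not independent


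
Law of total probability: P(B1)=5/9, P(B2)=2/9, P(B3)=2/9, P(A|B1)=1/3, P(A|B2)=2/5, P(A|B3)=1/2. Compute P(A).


P(A) = P(A|B1)P(B1) + P(A|B2)P(B2) + P(A|B3)P(B3)
= 1/3*5/9 + 2/5*2/9 + 1/2*2/9
= 5/27 + 4/45 + 1/9 = 52/135

52/135


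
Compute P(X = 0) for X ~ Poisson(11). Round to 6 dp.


P(X=0) = e^(-11) * 11^0 / 0!
≈ 0.00001670170079 * 1 / 1
≈ 0.000017

0.000017


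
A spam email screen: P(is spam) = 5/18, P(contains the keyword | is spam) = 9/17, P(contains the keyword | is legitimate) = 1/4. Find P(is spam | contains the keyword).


P(A) = P(A|B)P(B) + P(A|B')P(B') = 9/17*5/18 + 1/4*13/18 = 401/1224
P(B|A) = P(A|B)P(B)/P(A) = (5/34)/(401/1224) = 180/401

180/401


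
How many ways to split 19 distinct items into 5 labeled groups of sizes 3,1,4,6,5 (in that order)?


19! = 121645100408832000
Denominator: 3!=6 * 1!=1 * 4!=24 * 6!=720 * 5!=120
Coefficient = 121645100408832000 / 12441600 = 9777287520

9777287520


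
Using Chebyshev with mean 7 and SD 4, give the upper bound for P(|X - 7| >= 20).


k = 20/4 = 5
Chebyshev: P(|X-mu| >= k*sigma) <= 1/k^2 = 1/5^2 = 1/25

1/25


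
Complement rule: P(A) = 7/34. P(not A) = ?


P(A') = 1 - P(A) = 1 - 7/34 = 27/34

27/34


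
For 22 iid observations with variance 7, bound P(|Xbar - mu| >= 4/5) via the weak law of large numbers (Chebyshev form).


Var(Xbar) = Var(X)/n = 7/22
Chebyshev: P(|Xbar-mu| >= 4/5) <= Var(Xbar)/(4/5)^2 = (7/22)/(16/25) = 175/352

175/352


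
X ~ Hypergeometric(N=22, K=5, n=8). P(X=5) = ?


P(X=5) = C(5,5)*C(17,3) / C(22,8)
= 1*680 / 319770
= 680/319770 = 4/1881

4/1881


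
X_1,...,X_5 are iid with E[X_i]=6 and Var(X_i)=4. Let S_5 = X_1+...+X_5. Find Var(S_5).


By independence, Var(S_n) = n*Var(X_1) = 5*4 = 20

20


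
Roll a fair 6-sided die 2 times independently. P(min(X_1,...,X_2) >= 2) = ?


P(min >= 2) = P(all X_i >= 2) = (P(X_1 >= 2))^2
= (5/6)^2 = 25/36

25/36


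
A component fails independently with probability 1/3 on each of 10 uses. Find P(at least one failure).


P(at least one) = 1 - P(none)
P(none) = (1 - 1/3)^10 = (2/3)^10 = 1024/59049
P(at least one) = 1 - 1024/59049 = 58025/59049

58025/59049


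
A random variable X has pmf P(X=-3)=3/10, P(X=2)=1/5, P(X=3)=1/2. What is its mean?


E[X] = sum(x * P(x))
= -3*3/10 + 2*1/5 + 3*1/2
= 1

1


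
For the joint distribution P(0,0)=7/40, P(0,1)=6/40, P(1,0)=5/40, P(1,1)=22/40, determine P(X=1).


P(X=1) = P(1,0)+P(1,1) = 5/40 + 22/40 = 27/40

27/40


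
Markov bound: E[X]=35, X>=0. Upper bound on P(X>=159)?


Markov: P(X >= a) <= E[X]/a
P(X >= 159) <= 35/159

35/159


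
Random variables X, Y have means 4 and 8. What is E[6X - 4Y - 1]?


E[6X - 4Y - 1] = 6*E[X] - 4*E[Y] - 1
= (6)*(4) + (-4)*(8) + (-1)
= 24 - 32 - 1 = -9

-9


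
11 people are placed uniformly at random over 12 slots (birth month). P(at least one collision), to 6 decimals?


P(all different) = prod((12-i)/12 for i=0..10) = 0.000645
P(at least one match) = 1 - 0.000645 = 0.999355

0.999355


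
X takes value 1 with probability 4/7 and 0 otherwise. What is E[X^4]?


For Bernoulli: X in {0,1}
E[X^4] = 0^4*(1-4/7) + 1^4*4/7 = 4/7

4/7


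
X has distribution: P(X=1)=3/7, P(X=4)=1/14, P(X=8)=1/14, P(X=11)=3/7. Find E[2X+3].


E[2X+3] = sum(g(x)*P(x))
= 5*3/7 + 11*1/14 + 19*1/14 + 25*3/7
= 15

15


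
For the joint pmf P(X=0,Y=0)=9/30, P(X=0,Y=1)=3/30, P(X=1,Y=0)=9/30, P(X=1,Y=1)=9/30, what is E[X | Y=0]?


P(Y=0) = 18/30
E[X|Y=0] = (0*9 + 1*9)/18 = 9/18 = 1/2

1/2


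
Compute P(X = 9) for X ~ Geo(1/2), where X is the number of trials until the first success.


P(X=9) = (1-p)^8 * p = (1/2)^8 * 1/2
= 1/256 * 1/2 = 1/512

1/512


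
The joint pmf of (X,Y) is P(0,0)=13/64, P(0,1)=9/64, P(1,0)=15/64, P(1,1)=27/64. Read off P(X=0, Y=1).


Read from table: P(X=0, Y=1) = 9/64

9/64


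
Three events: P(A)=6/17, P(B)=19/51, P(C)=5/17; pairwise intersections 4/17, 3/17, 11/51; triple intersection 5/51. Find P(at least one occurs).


P(A∪B∪C) = P(A)+P(B)+P(C) - P(AB)-P(AC)-P(BC) + P(ABC)
= 6/17+19/51+5/17 - 4/17-3/17-11/51 + 5/51
= 25/51

25/51


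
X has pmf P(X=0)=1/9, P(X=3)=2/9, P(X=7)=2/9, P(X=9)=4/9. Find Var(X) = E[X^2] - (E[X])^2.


E[X] = 56/9, E[X^2] = 440/9
Var(X) = E[X^2] - (E[X])^2 = 440/9 - (56/9)^2 = 824/81

824/81


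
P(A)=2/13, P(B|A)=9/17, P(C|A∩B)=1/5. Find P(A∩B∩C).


P(A∩B∩C) = P(A) * P(B|A) * P(C|A∩B)
= 2/13 * 9/17 * 1/5
= 18/221 * 1/5 = 18/1105

18/1105


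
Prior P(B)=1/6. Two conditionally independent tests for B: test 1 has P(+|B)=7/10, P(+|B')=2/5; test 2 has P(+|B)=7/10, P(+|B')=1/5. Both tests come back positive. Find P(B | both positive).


After test 1: P(+) = 7/10*1/6 + 2/5*5/6 = 9/20
P(B|+) = (7/60)/(9/20) = 7/27
After test 2 (use post1 as new prior): P(+) = 7/10*7/27 + 1/5*20/27 = 89/270
P(B|+,+) = (49/270)/(89/270) = 49/89

49/89


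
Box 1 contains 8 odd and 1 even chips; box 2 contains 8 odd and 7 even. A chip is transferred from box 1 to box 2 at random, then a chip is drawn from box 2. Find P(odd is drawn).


P(transfer odd) = 8/9; P(transfer even) = 1/9
If odd transferred: Urn II has 9 odd of 16, so P(odd|odd moved) = 9/16
If even transferred: Urn II has 8 odd of 16, so P(odd|even moved) = 1/2
By total probability: P(odd) = 8/9*9/16 + 1/9*1/2 = 5/9

5/9


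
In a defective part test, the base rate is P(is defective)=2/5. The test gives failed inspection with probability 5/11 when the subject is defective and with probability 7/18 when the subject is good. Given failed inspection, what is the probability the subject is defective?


P(A) = P(A|B)P(B) + P(A|B')P(B') = 5/11*2/5 + 7/18*3/5 = 137/330
P(B|A) = P(A|B)P(B)/P(A) = (2/11)/(137/330) = 60/137

60/137


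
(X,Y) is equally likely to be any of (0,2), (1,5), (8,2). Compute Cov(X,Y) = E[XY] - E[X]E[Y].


E[X]=3, E[Y]=3, E[XY]=7
Cov(X,Y) = E[XY] - E[X]E[Y] = 7 - 3*3 = -2

-2


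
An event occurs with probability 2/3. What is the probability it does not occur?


P(A') = 1 - P(A) = 1 - 2/3 = 1/3

1/3


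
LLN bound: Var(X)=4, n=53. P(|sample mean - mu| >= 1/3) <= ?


Var(Xbar) = Var(X)/n = 4/53
Chebyshev: P(|Xbar-mu| >= 1/3) <= Var(Xbar)/(1/3)^2 = (4/53)/(1/9) = 36/53

36/53


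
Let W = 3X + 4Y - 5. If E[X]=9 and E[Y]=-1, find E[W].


E[3X + 4Y - 5] = 3*E[X] + 4*E[Y] - 5
= (3)*(9) + (4)*(-1) + (-5)
= 27 - 4 - 5 = 18

18


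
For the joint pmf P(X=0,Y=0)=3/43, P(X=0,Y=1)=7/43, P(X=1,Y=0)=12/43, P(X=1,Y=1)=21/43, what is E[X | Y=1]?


P(Y=1) = 28/43
E[X|Y=1] = (0*7 + 1*21)/28 = 21/28 = 3/4

3/4


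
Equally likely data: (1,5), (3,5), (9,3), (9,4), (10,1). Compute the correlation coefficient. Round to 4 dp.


Cov(X,Y) = -4.4400, Var(X) = 13.4400, Var(Y) = 2.2400
rho = Cov/(sqrt(VarX)*sqrt(VarY)) = -0.8092

-0.8092


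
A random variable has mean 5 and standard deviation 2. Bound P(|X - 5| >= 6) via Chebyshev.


k = 6/2 = 3
Chebyshev: P(|X-mu| >= k*sigma) <= 1/k^2 = 1/3^2 = 1/9

1/9


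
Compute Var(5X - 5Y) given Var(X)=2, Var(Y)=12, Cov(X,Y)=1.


Var(5X - 5Y) = 5^2*Var(X) + (-5)^2*Var(Y) + 2*5*(-5)*Cov(X,Y)
= 25*2 + 25*12 - 50*1
= 50 + 300 - 50 = 300

300


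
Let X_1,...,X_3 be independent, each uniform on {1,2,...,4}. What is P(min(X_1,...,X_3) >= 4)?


P(min >= 4) = P(all X_i >= 4) = (P(X_1 >= 4))^3
= (1/4)^3 = 1/64

1/64


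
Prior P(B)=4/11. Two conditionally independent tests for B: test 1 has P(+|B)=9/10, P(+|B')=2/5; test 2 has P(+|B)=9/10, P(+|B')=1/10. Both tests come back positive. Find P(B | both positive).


After test 1: P(+) = 9/10*4/11 + 2/5*7/11 = 32/55
P(B|+) = (18/55)/(32/55) = 9/16
After test 2 (use post1 as new prior): P(+) = 9/10*9/16 + 1/10*7/16 = 11/20
P(B|+,+) = (81/160)/(11/20) = 81/88

81/88


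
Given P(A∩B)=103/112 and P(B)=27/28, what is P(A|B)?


P(A|B) = P(A∩B)/P(B) = (103/112)/(108/112) = 103/108

103/108


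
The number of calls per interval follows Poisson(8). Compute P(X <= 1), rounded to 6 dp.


P(X<=1) = e^(-8)*8^0/0! + e^(-8)*8^1/1!
≈ 0.0003354626 + 0.0026837010
= 0.0030191636
≈ 0.003019

0.003019


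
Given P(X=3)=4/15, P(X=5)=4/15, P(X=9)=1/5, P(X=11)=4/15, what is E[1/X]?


E[1/X] = sum(g(x)*P(x))
= 1/3*4/15 + 1/5*4/15 + 1/9*1/5 + 1/11*4/15
= 467/2475

467/2475


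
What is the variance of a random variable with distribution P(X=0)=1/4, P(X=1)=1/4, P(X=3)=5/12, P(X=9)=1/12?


E[X] = 9/4, E[X^2] = 43/4
Var(X) = E[X^2] - (E[X])^2 = 43/4 - (9/4)^2 = 91/16

91/16


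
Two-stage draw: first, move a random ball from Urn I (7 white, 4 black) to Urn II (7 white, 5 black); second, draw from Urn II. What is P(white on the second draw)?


P(transfer white) = 7/11; P(transfer black) = 4/11
If white transferred: Urn II has 8 white of 13, so P(white|white moved) = 8/13
If black transferred: Urn II has 7 white of 13, so P(white|black moved) = 7/13
By total probability: P(white) = 7/11*8/13 + 4/11*7/13 = 84/143

84/143


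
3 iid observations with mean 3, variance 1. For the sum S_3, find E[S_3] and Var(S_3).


E[S_n] = n*mu = 3*3 = 9
Var(S_n) = n*sigma^2 = 3*1 = 3

E[S_3]=9, Var(S_3)=3


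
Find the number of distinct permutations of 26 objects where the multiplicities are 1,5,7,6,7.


26! = 403291461126605635584000000
Denominator: 1!=1 * 5!=120 * 7!=5040 * 6!=720 * 7!=5040
Coefficient = 403291461126605635584000000 / 2194698240000 = 183757135161600

183757135161600


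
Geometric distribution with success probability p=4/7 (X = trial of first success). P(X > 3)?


P(X > 3) = P(first 3 trials all fail) = (1-p)^3 = (3/7)^3 = 27/343

27/343


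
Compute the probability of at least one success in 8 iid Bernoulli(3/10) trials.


P(at least one) = 1 - P(none)
P(none) = (1 - 3/10)^8 = (7/10)^8 = 5764801/100000000
P(at least one) = 1 - 5764801/100000000 = 94235199/100000000

94235199/100000000


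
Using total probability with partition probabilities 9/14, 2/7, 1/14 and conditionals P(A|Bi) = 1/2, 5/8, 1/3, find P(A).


P(A) = P(A|B1)P(B1) + P(A|B2)P(B2) + P(A|B3)P(B3)
= 1/2*9/14 + 5/8*2/7 + 1/3*1/14
= 9/28 + 5/28 + 1/42 = 11/21

11/21


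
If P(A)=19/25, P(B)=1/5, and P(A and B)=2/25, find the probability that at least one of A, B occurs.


P(A∪B) = P(A) + P(B) - P(A∩B)
= 19/25 + 1/5 - 2/25 = 22/25

22/25


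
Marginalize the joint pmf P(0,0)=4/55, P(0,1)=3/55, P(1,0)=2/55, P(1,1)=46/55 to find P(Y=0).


P(Y=0) = P(0,0)+P(1,0) = 4/55 + 2/55 = 6/55

6/55


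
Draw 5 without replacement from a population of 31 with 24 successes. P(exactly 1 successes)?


P(X=1) = C(24,1)*C(7,4) / C(31,5)
= 24*35 / 169911
= 840/169911 = 40/8091

40/8091


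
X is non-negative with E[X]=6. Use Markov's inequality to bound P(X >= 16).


Markov: P(X >= a) <= E[X]/a
P(X >= 16) <= 6/16 = 3/8

3/8


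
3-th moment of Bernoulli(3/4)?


For Bernoulli: X in {0,1}
E[X^3] = 0^3*(1-3/4) + 1^3*3/4 = 3/4

3/4


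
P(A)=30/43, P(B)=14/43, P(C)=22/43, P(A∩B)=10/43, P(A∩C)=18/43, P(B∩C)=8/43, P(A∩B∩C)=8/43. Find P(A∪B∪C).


P(A∪B∪C) = P(A)+P(B)+P(C) - P(AB)-P(AC)-P(BC) + P(ABC)
= 30/43+14/43+22/43 - 10/43-18/43-8/43 + 8/43
= 38/43

38/43


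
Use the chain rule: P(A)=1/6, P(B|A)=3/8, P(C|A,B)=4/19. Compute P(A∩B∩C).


P(A∩B∩C) = P(A) * P(B|A) * P(C|A∩B)
= 1/6 * 3/8 * 4/19
= 1/16 * 4/19 = 1/76

1/76


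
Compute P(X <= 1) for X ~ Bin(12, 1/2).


P(X<=1) = P(X=0) + P(X=1)
= 1/4096 + 3/1024
= 13/4096

13/4096


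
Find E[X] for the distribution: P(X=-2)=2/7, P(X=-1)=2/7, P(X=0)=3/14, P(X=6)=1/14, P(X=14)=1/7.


E[X] = sum(x * P(x))
= -2*2/7 - 1*2/7 + 0*3/14 + 6*1/14 + 14*1/7
= 11/7

11/7


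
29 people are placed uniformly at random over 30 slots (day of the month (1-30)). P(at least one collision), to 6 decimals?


P(all different) = prod((30-i)/30 for i=0..28) = 0.000000
P(at least one match) = 1 - 0.000000 = 1.000000

1.000000


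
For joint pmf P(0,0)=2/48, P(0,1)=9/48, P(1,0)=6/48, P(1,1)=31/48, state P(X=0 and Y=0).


Read from table: P(X=0, Y=0) = 2/48 = 1/24

1/24


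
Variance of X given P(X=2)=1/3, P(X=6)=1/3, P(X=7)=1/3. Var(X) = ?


E[X] = 5, E[X^2] = 89/3
Var(X) = E[X^2] - (E[X])^2 = 89/3 - (5)^2 = 14/3

14/3


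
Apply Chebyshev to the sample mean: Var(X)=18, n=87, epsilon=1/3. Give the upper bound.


Var(Xbar) = Var(X)/n = 18/87
Chebyshev: P(|Xbar-mu| >= 1/3) <= Var(Xbar)/(1/3)^2 = (6/29)/(1/9) = 54/29
Bound exceeds 1, so trivial bound: 1

1


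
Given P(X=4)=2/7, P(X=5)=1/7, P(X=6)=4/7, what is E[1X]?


E[1X] = sum(g(x)*P(x))
= 4*2/7 + 5*1/7 + 6*4/7
= 37/7

37/7


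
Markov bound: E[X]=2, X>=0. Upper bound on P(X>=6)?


Markov: P(X >= a) <= E[X]/a
P(X >= 6) <= 2/6 = 1/3

1/3


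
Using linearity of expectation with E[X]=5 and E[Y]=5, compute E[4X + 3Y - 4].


E[4X + 3Y - 4] = 4*E[X] + 3*E[Y] - 4
= (4)*(5) + (3)*(5) + (-4)
= 20 + 15 - 4 = 31

31


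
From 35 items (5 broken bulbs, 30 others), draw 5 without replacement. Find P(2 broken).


P(X=2) = C(5,2)*C(30,3) / C(35,5)
= 10*4060 / 324632
= 40600/324632 = 725/5797

725/5797
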